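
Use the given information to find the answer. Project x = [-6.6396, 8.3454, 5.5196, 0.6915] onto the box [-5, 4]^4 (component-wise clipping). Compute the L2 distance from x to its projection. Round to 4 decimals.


Project each component onto [-5, 4].
clip(-6.6396) = -5.0, clip(8.3454) = 4.0, clip(5.5196) = 4.0, clip(0.6915) = 0.6915
Projection = [-5.0, 4.0, 4.0, 0.6915]
Squared diffs: [2.6883, 18.8825, 2.3092, 0.0]
Distance = sqrt(23.88) = 4.8867


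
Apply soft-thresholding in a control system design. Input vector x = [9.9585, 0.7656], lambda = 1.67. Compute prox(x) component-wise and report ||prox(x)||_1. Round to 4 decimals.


Soft-thresholding with lambda = 1.67:
prox(9.9585) = sign(9.9585)*max(|9.9585| - 1.67, 0) = 8.2885
prox(0.7656) = sign(0.7656)*max(|0.7656| - 1.67, 0) = 0.0
prox(x) = [8.2885, 0.0]
||prox(x)||_1 = 8.2885 + 0.0 = 8.2885


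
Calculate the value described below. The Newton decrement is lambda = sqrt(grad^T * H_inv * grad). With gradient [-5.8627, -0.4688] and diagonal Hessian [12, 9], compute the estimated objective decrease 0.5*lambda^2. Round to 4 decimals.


Step 1: H is diagonal, so H^(-1) * g = [-0.4886, -0.0521].
Step 2: g^T H^(-1) g = sum_i g_i^2 / H_ii
  = (-5.8627)^2/12 + (-0.4688)^2/9
  = 2.8643 + 0.0244 = 2.8887
Step 3: Objective decrease = 0.5 * g^T H^(-1) g = 1.4443


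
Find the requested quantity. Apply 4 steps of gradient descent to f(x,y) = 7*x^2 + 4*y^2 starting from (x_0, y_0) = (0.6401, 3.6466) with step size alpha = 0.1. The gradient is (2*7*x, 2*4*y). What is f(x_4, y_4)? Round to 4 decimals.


Gradient descent on f(x,y) = 7*x^2 + 4*y^2.
Starting point: (0.6401, 3.6466), alpha = 0.1
Step 1: grad_x = 2*7*0.6401 = 8.9614, grad_y = 2*4*3.6466 = 29.1728
  x_1 = 0.6401 - 0.1*8.9614 = -0.256
  y_1 = 3.6466 - 0.1*29.1728 = 0.7293
Step 2: grad_x = 2*7*-0.256 = -3.5846, grad_y = 2*4*0.7293 = 5.8346
  x_2 = -0.256 - 0.1*-3.5846 = 0.1024
  y_2 = 0.7293 - 0.1*5.8346 = 0.1459
Step 3: grad_x = 2*7*0.1024 = 1.4338, grad_y = 2*4*0.1459 = 1.1669
  x_3 = 0.1024 - 0.1*1.4338 = -0.041
  y_3 = 0.1459 - 0.1*1.1669 = 0.0292
Step 4: grad_x = 2*7*-0.041 = -0.5735, grad_y = 2*4*0.0292 = 0.2334
  x_4 = -0.041 - 0.1*-0.5735 = 0.0164
  y_4 = 0.0292 - 0.1*0.2334 = 0.0058
f(0.0164, 0.0058) = 7*0.0164^2 + 4*0.0058^2 = 0.002


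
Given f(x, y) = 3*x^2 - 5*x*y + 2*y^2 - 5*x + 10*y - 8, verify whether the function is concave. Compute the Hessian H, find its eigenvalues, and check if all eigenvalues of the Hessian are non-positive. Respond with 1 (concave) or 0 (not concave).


The Hessian of f(x,y) = 3*x^2 - 5*x*y + 2*y^2 - 5*x + 10*y - 8 is:
H = [[6, -5], [-5, 4]]
Trace = 6 + 4 = 10
Determinant = 6*4 - (-5)^2 = -1
Discriminant = (10)^2 - 4*-1 = 104.0
Eigenvalues: lambda_1 = -0.099, lambda_2 = 10.099
The function is not concave.

0


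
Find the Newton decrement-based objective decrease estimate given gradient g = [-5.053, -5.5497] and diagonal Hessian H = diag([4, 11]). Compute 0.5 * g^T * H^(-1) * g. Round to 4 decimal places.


Step 1: H is diagonal, so H^(-1) * g = [-1.2633, -0.5045].
Step 2: g^T H^(-1) g = sum_i g_i^2 / H_ii
  = (-5.053)^2/4 + (-5.5497)^2/11
  = 6.3832 + 2.7999 = 9.1831
Step 3: Objective decrease = 0.5 * g^T H^(-1) g = 4.5916


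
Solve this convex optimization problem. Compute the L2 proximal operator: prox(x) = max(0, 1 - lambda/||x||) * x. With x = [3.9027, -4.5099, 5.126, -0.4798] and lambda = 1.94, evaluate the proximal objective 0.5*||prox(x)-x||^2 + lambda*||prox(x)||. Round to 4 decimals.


Step 1: Compute ||x||.
||x|| = 7.8789
Step 2: Compute scaling factor.
scale = max(0, 1 - 1.94/7.8789) = 0.7538
Step 3: prox(x) = [2.9417, -3.3994, 3.8638, -0.3617]
||prox(x)|| = 5.9389
Step 4: Proximal objective.
0.5*||prox-x||^2 = 1.8818
lambda*||prox|| = 11.5215
Total = 13.4032


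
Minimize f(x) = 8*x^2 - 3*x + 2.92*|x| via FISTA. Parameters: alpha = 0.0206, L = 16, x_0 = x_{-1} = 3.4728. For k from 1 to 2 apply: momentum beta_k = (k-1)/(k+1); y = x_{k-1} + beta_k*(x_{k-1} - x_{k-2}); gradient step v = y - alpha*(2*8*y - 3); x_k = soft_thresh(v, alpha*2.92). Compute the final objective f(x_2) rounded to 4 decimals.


FISTA on f(x) = 8*x^2 - 3*x + 2.92*|x|
L = 16, alpha = 0.0206
Iteration 1: beta = 0.0, y = 3.4728 + 0.0*(3.4728 - 3.4728) = 3.4728
  grad(y) = 52.5648, v = y - alpha*grad = 2.39
  prox(v) = soft_thresh(2.39, 0.0602) = 2.3298
Iteration 2: beta = 0.3333, y = 2.3298 + 0.3333*(2.3298 - 3.4728) = 1.9488
  grad(y) = 28.1811, v = y - alpha*grad = 1.3683
  prox(v) = soft_thresh(1.3683, 0.0602) = 1.3081
f(x_2) = 8*1.3081^2 - 3*1.3081 + 2.92*|1.3081| = 13.5851


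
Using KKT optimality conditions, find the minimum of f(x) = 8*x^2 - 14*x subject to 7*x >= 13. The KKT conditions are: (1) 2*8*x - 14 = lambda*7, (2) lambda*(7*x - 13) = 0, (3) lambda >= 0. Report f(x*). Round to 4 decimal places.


Step 1: Try lambda = 0 (constraint inactive).
x_unc = 14/(2*8) = 0.875
Check: 7*0.875 = 6.125 < 13 -- violated!
Step 2: Constraint must be active: 7*x = 13
x* = 13/7 = 1.8571 (rounded; the exact value 13/7 is used below)
lambda = (2*8*(13/7) - 14)/7 = 2.2449
Step 3: Compute optimal value.
f(x*) = 8*(13/7)^2 - 14*(13/7) = 1.5918


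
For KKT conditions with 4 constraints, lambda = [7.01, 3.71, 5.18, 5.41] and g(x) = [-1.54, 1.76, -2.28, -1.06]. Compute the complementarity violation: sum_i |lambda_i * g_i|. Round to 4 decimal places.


KKT complementary slackness check:
lambda_1 * g_1 = 7.01 * -1.54 = -10.7954
lambda_2 * g_2 = 3.71 * 1.76 = 6.5296
lambda_3 * g_3 = 5.18 * -2.28 = -11.8104
lambda_4 * g_4 = 5.41 * -1.06 = -5.7346
Total violation = 10.7954 + 6.5296 + 11.8104 + 5.7346 = 34.87


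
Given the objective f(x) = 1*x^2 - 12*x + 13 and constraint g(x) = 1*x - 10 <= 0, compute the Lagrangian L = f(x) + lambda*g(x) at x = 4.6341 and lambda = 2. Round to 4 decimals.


Step 1: Evaluate f(x).
f(4.6341) = 1*4.6341^2 - 12*4.6341 + 13 = -21.1343
Step 2: Evaluate g(x).
g(4.6341) = 1*4.6341 - 10 = -5.3659
Step 3: Compute Lagrangian.
L = -21.1343 + 2*-5.3659 = -31.8661


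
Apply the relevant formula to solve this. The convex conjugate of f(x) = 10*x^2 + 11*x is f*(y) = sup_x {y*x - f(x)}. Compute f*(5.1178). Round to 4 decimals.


f*(y) = sup_x {y*x - a*x^2 - b*x} = sup_x {(y-b)*x - a*x^2}
FOC: (y - b) - 2a*x = 0 => x* = (y - b)/(2a)
x* = (5.1178 - 11)/(2*10) = -0.2941
f*(5.1178) = (y-b)^2/(4a) = (5.1178 - 11)^2/(4*10)
= 34.6003/40 = 0.865


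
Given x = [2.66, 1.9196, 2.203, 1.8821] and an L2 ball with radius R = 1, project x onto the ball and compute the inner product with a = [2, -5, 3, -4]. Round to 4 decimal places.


Step 1: Compute ||x|| (intermediates to 6 decimals).
||x|| = sqrt(2.66^2 + 1.9196^2 + 2.203^2 + 1.8821^2) = 4.376754
Step 2: Project.
Since ||x|| > R, scale = R/||x|| = 1/4.376754 = 0.22848, proj(x) = scale * x
proj(x) = [0.607757, 0.43859, 0.503341, 0.430022]
Step 3: Dot product.
a^T * proj(x) = 2*0.607757 - 5*0.43859 + 3*0.503341 - 4*0.430022 = -1.1875


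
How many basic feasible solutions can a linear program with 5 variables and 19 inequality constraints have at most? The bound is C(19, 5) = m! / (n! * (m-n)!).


Each vertex corresponds to some choice of n active constraints out of m, so the number of vertices is at most C(m, n) = m! / (n!(m-n)!).
m = 19, n = 5
Numerator: 19 * 18 * 17 * 16 * 15
Denominator: 5! = 120
C(19, 5) = 11628


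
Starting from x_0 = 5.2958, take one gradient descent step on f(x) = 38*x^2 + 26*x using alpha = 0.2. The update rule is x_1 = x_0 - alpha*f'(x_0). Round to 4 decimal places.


We compute the gradient at x_0 and apply the update.
f'(x) = 76*x + 26
f'(5.2958) = 76*5.2958 + 26 = 428.4808
x_1 = 5.2958 - 0.2*428.4808 = -80.4004


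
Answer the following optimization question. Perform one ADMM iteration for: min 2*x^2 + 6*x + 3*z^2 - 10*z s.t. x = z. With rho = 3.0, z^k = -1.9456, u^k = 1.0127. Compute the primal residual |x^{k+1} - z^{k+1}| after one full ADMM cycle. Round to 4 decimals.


ADMM iteration with rho = 3.0, z^k = -1.9456, u^k = 1.0127
Step 1: x-update.
Minimize 2*x^2 + 6*x + (3.0/2)*(x + 1.9456 + 1.0127)^2
FOC: (2*2 + 3.0)*x = -6 + 3.0*(-1.9456 - 1.0127)
x^{k+1} = -2.125
Step 2: z-update.
Minimize 3*z^2 - 10*z + (3.0/2)*(-2.125 - z + 1.0127)^2
FOC: (2*3 + 3.0)*z = 10 + 3.0*(-2.125 + 1.0127)
z^{k+1} = 0.7403
Step 3: u-update.
u^{k+1} = 1.0127 - 2.125 - 0.7403 = -1.8526
Step 4: Primal residual = |-2.125 - 0.7403| = 2.8653


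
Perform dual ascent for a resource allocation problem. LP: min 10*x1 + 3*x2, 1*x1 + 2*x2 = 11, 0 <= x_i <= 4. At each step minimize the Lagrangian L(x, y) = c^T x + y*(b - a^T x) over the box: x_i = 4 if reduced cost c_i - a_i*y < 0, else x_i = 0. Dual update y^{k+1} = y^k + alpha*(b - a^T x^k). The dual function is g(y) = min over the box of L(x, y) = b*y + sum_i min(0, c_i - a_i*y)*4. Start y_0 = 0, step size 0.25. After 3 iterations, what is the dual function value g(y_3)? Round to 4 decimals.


Dual ascent for LP: min 10*x1 + 3*x2, 1*x1 + 2*x2 = 11, 0 <= x_i <= 4
Step 1: y^k = 0.0, reduced costs: (10.0, 3.0)
  x^k = (0.0, 0.0), subgradient = b - a^T x = 11.0
  y^{k+1} = 0.0 + 0.25*11.0 = 2.75
Step 2: y^k = 2.75, reduced costs: (7.25, -2.5)
  x^k = (0.0, 4.0), subgradient = b - a^T x = 3.0
  y^{k+1} = 2.75 + 0.25*3.0 = 3.5
Step 3: y^k = 3.5, reduced costs: (6.5, -4.0)
  x^k = (0.0, 4.0), subgradient = b - a^T x = 3.0
  y^{k+1} = 3.5 + 0.25*3.0 = 4.25
Dual objective at y_3 = 4.25: reduced costs (5.75, -5.5), box minimizer x = (0.0, 4.0)
g(y_3) = b*y + (c1 - a1*y)*x1 + (c2 - a2*y)*x2 = 11*4.25 + 5.75*0.0 + (-5.5)*4.0 = 46.75 + 0.0 - 22.0 = 24.75


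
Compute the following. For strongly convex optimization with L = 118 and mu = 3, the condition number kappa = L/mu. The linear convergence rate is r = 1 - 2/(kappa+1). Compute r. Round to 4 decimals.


Step 1: Compute the condition number.
kappa = L/mu = 118/3 = 39.3333
Step 2: Compute the convergence rate.
r = 1 - 2/(kappa + 1) = 1 - 2*mu/(L + mu) = (L - mu)/(L + mu) = 115/121 = 0.9504


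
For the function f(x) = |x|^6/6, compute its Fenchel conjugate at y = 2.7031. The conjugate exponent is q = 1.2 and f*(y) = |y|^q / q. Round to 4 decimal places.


The conjugate exponent q satisfies 1/p + 1/q = 1.
p = 6, so q = 6/(6 - 1) = 1.2
|y|^q = 2.7031^1.2 = 3.2979
f*(2.7031) = 3.2979 / 1.2 = 2.7482


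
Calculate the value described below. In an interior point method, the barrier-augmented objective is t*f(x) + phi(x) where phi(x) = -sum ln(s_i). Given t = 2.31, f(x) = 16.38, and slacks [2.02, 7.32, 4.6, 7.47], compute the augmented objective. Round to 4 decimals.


Step 1: Compute log-barrier.
ln values: [0.7031, 1.9906, 1.5261, 2.0109]
phi = -(0.7031 + 1.9906 + 1.5261 + 2.0109) = -6.2307
Step 2: Compute augmented objective.
t*f(x) = 2.31*16.38 = 37.8378
Total = 37.8378 - 6.2307 = 31.6071


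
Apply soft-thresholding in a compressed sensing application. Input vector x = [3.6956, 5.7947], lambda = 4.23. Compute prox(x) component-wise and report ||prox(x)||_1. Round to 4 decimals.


Soft-thresholding with lambda = 4.23:
prox(3.6956) = sign(3.6956)*max(|3.6956| - 4.23, 0) = 0.0
prox(5.7947) = sign(5.7947)*max(|5.7947| - 4.23, 0) = 1.5647
prox(x) = [0.0, 1.5647]
||prox(x)||_1 = 0.0 + 1.5647 = 1.5647


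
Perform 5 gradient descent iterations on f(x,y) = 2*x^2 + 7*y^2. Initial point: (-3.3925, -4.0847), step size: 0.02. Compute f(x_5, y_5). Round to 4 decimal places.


Gradient descent on f(x,y) = 2*x^2 + 7*y^2.
Starting point: (-3.3925, -4.0847), alpha = 0.02
Step 1: grad_x = 2*2*-3.3925 = -13.57, grad_y = 2*7*-4.0847 = -57.1858
  x_1 = -3.3925 - 0.02*-13.57 = -3.1211
  y_1 = -4.0847 - 0.02*-57.1858 = -2.941
Step 2: grad_x = 2*2*-3.1211 = -12.4844, grad_y = 2*7*-2.941 = -41.1738
  x_2 = -3.1211 - 0.02*-12.4844 = -2.8714
  y_2 = -2.941 - 0.02*-41.1738 = -2.1175
Step 3: grad_x = 2*2*-2.8714 = -11.4856, grad_y = 2*7*-2.1175 = -29.6451
  x_3 = -2.8714 - 0.02*-11.4856 = -2.6417
  y_3 = -2.1175 - 0.02*-29.6451 = -1.5246
Step 4: grad_x = 2*2*-2.6417 = -10.5668, grad_y = 2*7*-1.5246 = -21.3445
  x_4 = -2.6417 - 0.02*-10.5668 = -2.4304
  y_4 = -1.5246 - 0.02*-21.3445 = -1.0977
Step 5: grad_x = 2*2*-2.4304 = -9.7215, grad_y = 2*7*-1.0977 = -15.368
  x_5 = -2.4304 - 0.02*-9.7215 = -2.2359
  y_5 = -1.0977 - 0.02*-15.368 = -0.7904
f(-2.2359, -0.7904) = 2*(-2.2359)^2 + 7*(-0.7904)^2 = 14.3714


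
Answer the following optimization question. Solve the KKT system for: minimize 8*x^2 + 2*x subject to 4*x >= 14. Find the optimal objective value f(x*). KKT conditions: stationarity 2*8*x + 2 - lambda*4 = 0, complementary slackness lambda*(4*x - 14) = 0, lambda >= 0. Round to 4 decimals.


Step 1: Try lambda = 0 (constraint inactive).
x_unc = -2/(2*8) = -0.125
Check: 4*-0.125 = -0.5 < 14 -- violated!
Step 2: Constraint must be active: 4*x = 14
x* = 14/4 = 3.5
lambda = (2*8*3.5 + 2)/4 = 14.5
Step 3: Compute optimal value.
f(x*) = 8*3.5^2 + 2*3.5 = 105.0


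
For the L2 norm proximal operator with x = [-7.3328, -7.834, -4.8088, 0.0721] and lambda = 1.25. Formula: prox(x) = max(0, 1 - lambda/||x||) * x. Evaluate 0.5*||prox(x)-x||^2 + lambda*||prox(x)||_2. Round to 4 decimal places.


Step 1: Compute ||x||.
||x|| = 11.7589
Step 2: Compute scaling factor.
scale = max(0, 1 - 1.25/11.7589) = 0.8937
Step 3: prox(x) = [-6.5533, -7.0012, -4.2976, 0.0644]
||prox(x)|| = 10.5089
Step 4: Proximal objective.
0.5*||prox-x||^2 = 0.7813
lambda*||prox|| = 13.1361
Total = 13.9174


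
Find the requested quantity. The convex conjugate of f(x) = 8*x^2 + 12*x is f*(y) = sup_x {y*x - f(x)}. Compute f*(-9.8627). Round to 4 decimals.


f*(y) = sup_x {y*x - a*x^2 - b*x} = sup_x {(y-b)*x - a*x^2}
FOC: (y - b) - 2a*x = 0 => x* = (y - b)/(2a)
x* = (-9.8627 - 12)/(2*8) = -1.3664
f*(-9.8627) = (y-b)^2/(4a) = (-9.8627 - 12)^2/(4*8)
= 477.9777/32 = 14.9368


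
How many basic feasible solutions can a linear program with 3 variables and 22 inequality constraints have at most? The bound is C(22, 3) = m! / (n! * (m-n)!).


Each vertex corresponds to some choice of n active constraints out of m, so the number of vertices is at most C(m, n) = m! / (n!(m-n)!).
m = 22, n = 3
Numerator: 22 * 21 * 20
Denominator: 3! = 6
C(22, 3) = 1540


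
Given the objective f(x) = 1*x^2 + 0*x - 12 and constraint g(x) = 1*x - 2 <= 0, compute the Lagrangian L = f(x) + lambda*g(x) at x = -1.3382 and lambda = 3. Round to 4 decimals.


Step 1: Evaluate f(x).
f(-1.3382) = 1*(-1.3382)^2 + 0*(-1.3382) - 12 = -10.2092
Step 2: Evaluate g(x).
g(-1.3382) = 1*-1.3382 - 2 = -3.3382
Step 3: Compute Lagrangian.
L = -10.2092 + 3*-3.3382 = -20.2238


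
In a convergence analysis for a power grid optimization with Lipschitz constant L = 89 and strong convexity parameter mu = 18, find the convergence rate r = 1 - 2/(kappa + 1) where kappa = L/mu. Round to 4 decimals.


Step 1: Compute the condition number.
kappa = L/mu = 89/18 = 4.9444
Step 2: Compute the convergence rate.
r = 1 - 2/(kappa + 1) = 1 - 2*mu/(L + mu) = (L - mu)/(L + mu) = 71/107 = 0.6636


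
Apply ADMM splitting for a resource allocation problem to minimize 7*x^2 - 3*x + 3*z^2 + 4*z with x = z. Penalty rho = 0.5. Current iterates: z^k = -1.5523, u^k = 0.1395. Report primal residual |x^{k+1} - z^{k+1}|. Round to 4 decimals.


ADMM iteration with rho = 0.5, z^k = -1.5523, u^k = 0.1395
Step 1: x-update.
Minimize 7*x^2 - 3*x + (0.5/2)*(x + 1.5523 + 0.1395)^2
FOC: (2*7 + 0.5)*x = 3 + 0.5*(-1.5523 - 0.1395)
x^{k+1} = 0.1486
Step 2: z-update.
Minimize 3*z^2 + 4*z + (0.5/2)*(0.1486 - z + 0.1395)^2
FOC: (2*3 + 0.5)*z = -4 + 0.5*(0.1486 + 0.1395)
z^{k+1} = -0.5932
Step 3: u-update.
u^{k+1} = 0.1395 + 0.1486 + 0.5932 = 0.8813
Step 4: Primal residual = |0.1486 + 0.5932| = 0.7418


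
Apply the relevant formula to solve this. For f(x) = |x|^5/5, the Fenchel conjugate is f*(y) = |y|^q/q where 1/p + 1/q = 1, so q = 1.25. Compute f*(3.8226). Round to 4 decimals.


The conjugate exponent q satisfies 1/p + 1/q = 1.
p = 5, so q = 5/(5 - 1) = 1.25
|y|^q = 3.8226^1.25 = 5.345
f*(3.8226) = 5.345 / 1.25 = 4.276


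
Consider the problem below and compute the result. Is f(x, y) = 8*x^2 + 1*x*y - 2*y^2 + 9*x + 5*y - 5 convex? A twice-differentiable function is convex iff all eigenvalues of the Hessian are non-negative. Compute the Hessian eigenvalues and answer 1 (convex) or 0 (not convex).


The Hessian of f(x,y) = 8*x^2 + 1*x*y - 2*y^2 + 9*x + 5*y - 5 is:
H = [[16, 1], [1, -4]]
Trace = 16 - 4 = 12
Determinant = 16*-4 - (1)^2 = -65
Discriminant = (12)^2 - 4*-65 = 404.0
Eigenvalues: lambda_1 = -4.0499, lambda_2 = 16.0499
The function is not convex.

0


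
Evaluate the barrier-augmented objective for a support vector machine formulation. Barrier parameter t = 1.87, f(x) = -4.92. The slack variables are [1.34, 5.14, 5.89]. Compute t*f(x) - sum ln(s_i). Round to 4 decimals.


Step 1: Compute log-barrier.
ln values: [0.2927, 1.6371, 1.7733]
phi = -(0.2927 + 1.6371 + 1.7733) = -3.703
Step 2: Compute augmented objective.
t*f(x) = 1.87*-4.92 = -9.2004
Total = -9.2004 - 3.703 = -12.9034


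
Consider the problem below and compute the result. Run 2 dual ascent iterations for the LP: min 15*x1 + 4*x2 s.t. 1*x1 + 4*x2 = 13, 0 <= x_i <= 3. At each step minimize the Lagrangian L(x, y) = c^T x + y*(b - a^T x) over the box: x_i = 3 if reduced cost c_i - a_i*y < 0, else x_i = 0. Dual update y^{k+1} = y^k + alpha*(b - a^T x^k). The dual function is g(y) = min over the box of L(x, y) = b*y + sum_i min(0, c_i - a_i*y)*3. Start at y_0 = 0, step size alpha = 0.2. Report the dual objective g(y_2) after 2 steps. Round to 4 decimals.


Dual ascent for LP: min 15*x1 + 4*x2, 1*x1 + 4*x2 = 13, 0 <= x_i <= 3
Step 1: y^k = 0.0, reduced costs: (15.0, 4.0)
  x^k = (0.0, 0.0), subgradient = b - a^T x = 13.0
  y^{k+1} = 0.0 + 0.2*13.0 = 2.6
Step 2: y^k = 2.6, reduced costs: (12.4, -6.4)
  x^k = (0.0, 3.0), subgradient = b - a^T x = 1.0
  y^{k+1} = 2.6 + 0.2*1.0 = 2.8
Dual objective at y_2 = 2.8: reduced costs (12.2, -7.2), box minimizer x = (0.0, 3.0)
g(y_2) = b*y + (c1 - a1*y)*x1 + (c2 - a2*y)*x2 = 13*2.8 + 12.2*0.0 + (-7.2)*3.0 = 36.4 + 0.0 - 21.6 = 14.8


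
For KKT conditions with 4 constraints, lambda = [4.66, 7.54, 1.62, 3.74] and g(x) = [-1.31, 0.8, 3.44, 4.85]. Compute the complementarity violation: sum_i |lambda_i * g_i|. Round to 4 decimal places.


KKT complementary slackness check:
lambda_1 * g_1 = 4.66 * -1.31 = -6.1046
lambda_2 * g_2 = 7.54 * 0.8 = 6.032
lambda_3 * g_3 = 1.62 * 3.44 = 5.5728
lambda_4 * g_4 = 3.74 * 4.85 = 18.139
Total violation = 6.1046 + 6.032 + 5.5728 + 18.139 = 35.8484


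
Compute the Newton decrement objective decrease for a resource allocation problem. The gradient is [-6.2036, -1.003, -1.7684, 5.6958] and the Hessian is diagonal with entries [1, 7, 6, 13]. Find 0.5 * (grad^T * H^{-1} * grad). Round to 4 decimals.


Step 1: H is diagonal, so H^(-1) * g = [-6.2036, -0.1433, -0.2947, 0.4381].
Step 2: g^T H^(-1) g = sum_i g_i^2 / H_ii
  = (-6.2036)^2/1 + (-1.003)^2/7 + (-1.7684)^2/6 + (5.6958)^2/13
  = 38.4847 + 0.1437 + 0.5212 + 2.4955 = 41.6451
Step 3: Objective decrease = 0.5 * g^T H^(-1) g = 20.8226


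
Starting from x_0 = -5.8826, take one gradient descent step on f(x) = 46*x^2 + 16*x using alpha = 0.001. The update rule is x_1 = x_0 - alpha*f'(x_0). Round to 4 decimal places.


We compute the gradient at x_0 and apply the update.
f'(x) = 92*x + 16
f'(-5.8826) = 92*-5.8826 + 16 = -525.1992
x_1 = -5.8826 - 0.001*-525.1992 = -5.3574


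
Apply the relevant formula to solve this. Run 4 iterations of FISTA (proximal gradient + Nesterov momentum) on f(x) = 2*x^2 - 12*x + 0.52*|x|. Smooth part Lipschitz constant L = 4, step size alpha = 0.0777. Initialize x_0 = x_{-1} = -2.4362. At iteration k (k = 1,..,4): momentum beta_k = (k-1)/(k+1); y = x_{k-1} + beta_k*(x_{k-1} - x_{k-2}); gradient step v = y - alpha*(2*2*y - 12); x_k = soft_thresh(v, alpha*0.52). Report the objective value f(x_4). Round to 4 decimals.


FISTA on f(x) = 2*x^2 - 12*x + 0.52*|x|
L = 4, alpha = 0.0777
Iteration 1: beta = 0.0, y = -2.4362 + 0.0*(-2.4362 + 2.4362) = -2.4362
  grad(y) = -21.7448, v = y - alpha*grad = -0.7466
  prox(v) = soft_thresh(-0.7466, 0.0404) = -0.7062
Iteration 2: beta = 0.3333, y = -0.7062 + 0.3333*(-0.7062 + 2.4362) = -0.1296
  grad(y) = -12.5183, v = y - alpha*grad = 0.8431
  prox(v) = soft_thresh(0.8431, 0.0404) = 0.8027
Iteration 3: beta = 0.5, y = 0.8027 + 0.5*(0.8027 + 0.7062) = 1.5572
  grad(y) = -5.7714, v = y - alpha*grad = 2.0056
  prox(v) = soft_thresh(2.0056, 0.0404) = 1.9652
Iteration 4: beta = 0.6, y = 1.9652 + 0.6*(1.9652 - 0.8027) = 2.6627
  grad(y) = -1.3493, v = y - alpha*grad = 2.7675
  prox(v) = soft_thresh(2.7675, 0.0404) = 2.7271
f(x_4) = 2*2.7271^2 - 12*2.7271 + 0.52*|2.7271| = -16.433


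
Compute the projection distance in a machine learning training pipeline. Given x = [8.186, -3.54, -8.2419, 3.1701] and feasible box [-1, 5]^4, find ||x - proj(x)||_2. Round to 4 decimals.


Project each component onto [-1, 5].
clip(8.186) = 5.0, clip(-3.54) = -1.0, clip(-8.2419) = -1.0, clip(3.1701) = 3.1701
Projection = [5.0, -1.0, -1.0, 3.1701]
Squared diffs: [10.1506, 6.4516, 52.4451, 0.0]
Distance = sqrt(69.0473) = 8.3095


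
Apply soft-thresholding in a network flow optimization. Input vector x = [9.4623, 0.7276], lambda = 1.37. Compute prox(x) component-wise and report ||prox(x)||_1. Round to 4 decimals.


Soft-thresholding with lambda = 1.37:
prox(9.4623) = sign(9.4623)*max(|9.4623| - 1.37, 0) = 8.0923
prox(0.7276) = sign(0.7276)*max(|0.7276| - 1.37, 0) = 0.0
prox(x) = [8.0923, 0.0]
||prox(x)||_1 = 8.0923 + 0.0 = 8.0923


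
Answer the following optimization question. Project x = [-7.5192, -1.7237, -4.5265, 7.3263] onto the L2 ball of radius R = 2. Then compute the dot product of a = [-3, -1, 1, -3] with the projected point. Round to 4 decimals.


Step 1: Compute ||x|| (intermediates to 6 decimals).
||x|| = sqrt((-7.5192)^2 + (-1.7237)^2 + (-4.5265)^2 + 7.3263^2) = 11.561721
Step 2: Project.
Since ||x|| > R, scale = R/||x|| = 2/11.561721 = 0.172985, proj(x) = scale * x
proj(x) = [-1.300709, -0.298174, -0.783017, 1.26734]
Step 3: Dot product.
a^T * proj(x) = -3*(-1.300709) - 1*(-0.298174) + 1*(-0.783017) - 3*1.26734 = -0.3847


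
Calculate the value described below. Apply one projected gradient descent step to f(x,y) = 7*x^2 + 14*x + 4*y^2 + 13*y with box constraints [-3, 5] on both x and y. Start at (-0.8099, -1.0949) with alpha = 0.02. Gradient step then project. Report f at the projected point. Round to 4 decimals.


Step 1: Compute gradient at (-0.8099, -1.0949).
grad_x = 2*7*-0.8099 + 14 = 2.6614
grad_y = 2*4*-1.0949 + 13 = 4.2408
Step 2: Gradient step.
x_raw = -0.8099 - 0.02*2.6614 = -0.8631
y_raw = -1.0949 - 0.02*4.2408 = -1.1797
Step 3: Project onto [-3, 5].
x_proj = clip(-0.8631) = -0.8631
y_proj = clip(-1.1797) = -1.1797
Step 4: Evaluate f.
f(-0.8631, -1.1797) = -16.6383


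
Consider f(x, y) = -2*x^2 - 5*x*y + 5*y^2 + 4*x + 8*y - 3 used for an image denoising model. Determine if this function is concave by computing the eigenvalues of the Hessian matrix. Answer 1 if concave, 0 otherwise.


The Hessian of f(x,y) = -2*x^2 - 5*x*y + 5*y^2 + 4*x + 8*y - 3 is:
H = [[-4, -5], [-5, 10]]
Trace = -4 + 10 = 6
Determinant = -4*10 - (-5)^2 = -65
Discriminant = (6)^2 - 4*-65 = 296.0
Eigenvalues: lambda_1 = -5.6023, lambda_2 = 11.6023
The function is not concave.

0


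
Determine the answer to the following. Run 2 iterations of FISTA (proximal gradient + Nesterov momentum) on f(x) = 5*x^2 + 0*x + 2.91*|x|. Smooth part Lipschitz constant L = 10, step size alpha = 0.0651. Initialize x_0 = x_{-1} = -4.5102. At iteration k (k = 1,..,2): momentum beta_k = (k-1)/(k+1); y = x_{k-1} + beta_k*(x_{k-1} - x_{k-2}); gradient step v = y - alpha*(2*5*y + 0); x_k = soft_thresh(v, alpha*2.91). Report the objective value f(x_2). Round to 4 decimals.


FISTA on f(x) = 5*x^2 + 0*x + 2.91*|x|
L = 10, alpha = 0.0651
Iteration 1: beta = 0.0, y = -4.5102 + 0.0*(-4.5102 + 4.5102) = -4.5102
  grad(y) = -45.102, v = y - alpha*grad = -1.5741
  prox(v) = soft_thresh(-1.5741, 0.1894) = -1.3846
Iteration 2: beta = 0.3333, y = -1.3846 + 0.3333*(-1.3846 + 4.5102) = -0.3428
  grad(y) = -3.4276, v = y - alpha*grad = -0.1196
  prox(v) = soft_thresh(-0.1196, 0.1894) = 0.0
f(x_2) = 5*0.0^2 + 0*0.0 + 2.91*|0.0| = 0.0


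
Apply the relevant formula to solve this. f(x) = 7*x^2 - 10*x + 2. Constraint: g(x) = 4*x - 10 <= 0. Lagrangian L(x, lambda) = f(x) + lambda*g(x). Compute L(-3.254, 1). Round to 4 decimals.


Step 1: Evaluate f(x).
f(-3.254) = 7*(-3.254)^2 - 10*(-3.254) + 2 = 108.6596
Step 2: Evaluate g(x).
g(-3.254) = 4*-3.254 - 10 = -23.016
Step 3: Compute Lagrangian.
L = 108.6596 + 1*-23.016 = 85.6436


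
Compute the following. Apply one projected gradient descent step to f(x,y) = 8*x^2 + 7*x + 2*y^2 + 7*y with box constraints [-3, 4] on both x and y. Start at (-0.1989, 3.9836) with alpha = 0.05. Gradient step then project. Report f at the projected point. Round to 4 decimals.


Step 1: Compute gradient at (-0.1989, 3.9836).
grad_x = 2*8*-0.1989 + 7 = 3.8176
grad_y = 2*2*3.9836 + 7 = 22.9344
Step 2: Gradient step.
x_raw = -0.1989 - 0.05*3.8176 = -0.3898
y_raw = 3.9836 - 0.05*22.9344 = 2.8369
Step 3: Project onto [-3, 4].
x_proj = clip(-0.3898) = -0.3898
y_proj = clip(2.8369) = 2.8369
Step 4: Evaluate f.
f(-0.3898, 2.8369) = 34.4409


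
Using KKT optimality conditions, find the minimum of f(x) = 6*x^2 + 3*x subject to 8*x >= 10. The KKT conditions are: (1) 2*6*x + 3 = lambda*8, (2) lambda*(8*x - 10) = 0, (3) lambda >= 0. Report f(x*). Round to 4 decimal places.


Step 1: Try lambda = 0 (constraint inactive).
x_unc = -3/(2*6) = -0.25
Check: 8*-0.25 = -2.0 < 10 -- violated!
Step 2: Constraint must be active: 8*x = 10
x* = 10/8 = 1.25
lambda = (2*6*1.25 + 3)/8 = 2.25
Step 3: Compute optimal value.
f(x*) = 6*1.25^2 + 3*1.25 = 13.125


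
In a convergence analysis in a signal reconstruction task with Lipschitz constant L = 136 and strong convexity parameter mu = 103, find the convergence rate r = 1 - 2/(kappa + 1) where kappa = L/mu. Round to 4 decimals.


Step 1: Compute the condition number.
kappa = L/mu = 136/103 = 1.3204
Step 2: Compute the convergence rate.
r = 1 - 2/(kappa + 1) = 1 - 2*mu/(L + mu) = (L - mu)/(L + mu) = 33/239 = 0.1381


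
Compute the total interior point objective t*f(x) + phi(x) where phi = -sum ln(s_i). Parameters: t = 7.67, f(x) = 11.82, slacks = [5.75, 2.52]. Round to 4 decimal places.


Step 1: Compute log-barrier.
ln values: [1.7492, 0.9243]
phi = -(1.7492 + 0.9243) = -2.6735
Step 2: Compute augmented objective.
t*f(x) = 7.67*11.82 = 90.6594
Total = 90.6594 - 2.6735 = 87.9859


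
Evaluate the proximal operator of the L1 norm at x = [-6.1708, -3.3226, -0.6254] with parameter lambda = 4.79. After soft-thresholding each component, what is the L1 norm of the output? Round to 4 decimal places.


Soft-thresholding with lambda = 4.79:
prox(-6.1708) = sign(-6.1708)*max(|-6.1708| - 4.79, 0) = -1.3808
prox(-3.3226) = sign(-3.3226)*max(|-3.3226| - 4.79, 0) = 0.0
prox(-0.6254) = sign(-0.6254)*max(|-0.6254| - 4.79, 0) = 0.0
prox(x) = [-1.3808, 0.0, 0.0]
||prox(x)||_1 = 1.3808 + 0.0 + 0.0 = 1.3808


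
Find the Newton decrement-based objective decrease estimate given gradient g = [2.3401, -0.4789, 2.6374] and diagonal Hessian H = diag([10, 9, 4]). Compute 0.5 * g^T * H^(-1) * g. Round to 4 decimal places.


Step 1: H is diagonal, so H^(-1) * g = [0.234, -0.0532, 0.6594].
Step 2: g^T H^(-1) g = sum_i g_i^2 / H_ii
  = (2.3401)^2/10 + (-0.4789)^2/9 + (2.6374)^2/4
  = 0.5476 + 0.0255 + 1.739 = 2.3121
Step 3: Objective decrease = 0.5 * g^T H^(-1) g = 1.156


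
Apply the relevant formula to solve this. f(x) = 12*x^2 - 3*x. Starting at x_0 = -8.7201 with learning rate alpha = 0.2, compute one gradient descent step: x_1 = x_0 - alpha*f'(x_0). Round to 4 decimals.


We compute the gradient at x_0 and apply the update.
f'(x) = 24*x - 3
f'(-8.7201) = 24*-8.7201 - 3 = -212.2824
x_1 = -8.7201 - 0.2*-212.2824 = 33.7364


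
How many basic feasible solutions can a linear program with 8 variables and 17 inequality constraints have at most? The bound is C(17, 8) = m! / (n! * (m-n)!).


Each vertex corresponds to some choice of n active constraints out of m, so the number of vertices is at most C(m, n) = m! / (n!(m-n)!).
m = 17, n = 8
Numerator: 17 * 16 * 15 * 14 * 13 * 12 * 11 * 10
Denominator: 8! = 40320
C(17, 8) = 24310


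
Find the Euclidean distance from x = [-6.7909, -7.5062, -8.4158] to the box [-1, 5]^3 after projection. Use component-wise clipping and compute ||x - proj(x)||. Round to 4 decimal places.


Project each component onto [-1, 5].
clip(-6.7909) = -1.0, clip(-7.5062) = -1.0, clip(-8.4158) = -1.0
Projection = [-1.0, -1.0, -1.0]
Squared diffs: [33.5345, 42.3306, 54.9941]
Distance = sqrt(130.8592) = 11.4394


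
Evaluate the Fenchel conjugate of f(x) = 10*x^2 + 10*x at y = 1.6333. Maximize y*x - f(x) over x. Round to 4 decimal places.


f*(y) = sup_x {y*x - a*x^2 - b*x} = sup_x {(y-b)*x - a*x^2}
FOC: (y - b) - 2a*x = 0 => x* = (y - b)/(2a)
x* = (1.6333 - 10)/(2*10) = -0.4183
f*(1.6333) = (y-b)^2/(4a) = (1.6333 - 10)^2/(4*10)
= 70.0017/40 = 1.75


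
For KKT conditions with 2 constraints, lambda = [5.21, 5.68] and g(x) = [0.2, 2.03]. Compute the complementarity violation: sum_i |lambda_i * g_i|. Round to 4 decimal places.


KKT complementary slackness check:
lambda_1 * g_1 = 5.21 * 0.2 = 1.042
lambda_2 * g_2 = 5.68 * 2.03 = 11.5304
Total violation = 1.042 + 11.5304 = 12.5724


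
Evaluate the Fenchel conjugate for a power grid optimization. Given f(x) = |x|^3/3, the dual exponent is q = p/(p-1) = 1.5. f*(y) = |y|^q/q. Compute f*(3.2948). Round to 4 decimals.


The conjugate exponent q satisfies 1/p + 1/q = 1.
p = 3, so q = 3/(3 - 1) = 1.5
|y|^q = 3.2948^1.5 = 5.9806
f*(3.2948) = 5.9806 / 1.5 = 3.9871


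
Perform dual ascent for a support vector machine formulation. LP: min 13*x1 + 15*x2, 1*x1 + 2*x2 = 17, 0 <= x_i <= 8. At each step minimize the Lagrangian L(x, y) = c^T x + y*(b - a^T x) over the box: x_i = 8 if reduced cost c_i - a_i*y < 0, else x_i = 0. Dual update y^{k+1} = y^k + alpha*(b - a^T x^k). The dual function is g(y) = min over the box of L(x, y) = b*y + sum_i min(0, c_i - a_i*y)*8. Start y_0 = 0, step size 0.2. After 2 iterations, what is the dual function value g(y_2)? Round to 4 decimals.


Dual ascent for LP: min 13*x1 + 15*x2, 1*x1 + 2*x2 = 17, 0 <= x_i <= 8
Step 1: y^k = 0.0, reduced costs: (13.0, 15.0)
  x^k = (0.0, 0.0), subgradient = b - a^T x = 17.0
  y^{k+1} = 0.0 + 0.2*17.0 = 3.4
Step 2: y^k = 3.4, reduced costs: (9.6, 8.2)
  x^k = (0.0, 0.0), subgradient = b - a^T x = 17.0
  y^{k+1} = 3.4 + 0.2*17.0 = 6.8
Dual objective at y_2 = 6.8: reduced costs (6.2, 1.4), box minimizer x = (0.0, 0.0)
g(y_2) = b*y + (c1 - a1*y)*x1 + (c2 - a2*y)*x2 = 17*6.8 + 6.2*0.0 + 1.4*0.0 = 115.6 + 0.0 + 0.0 = 115.6


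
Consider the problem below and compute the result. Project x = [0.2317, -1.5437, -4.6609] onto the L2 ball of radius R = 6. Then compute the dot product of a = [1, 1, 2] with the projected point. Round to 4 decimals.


Step 1: Compute ||x|| (intermediates to 6 decimals).
||x|| = sqrt(0.2317^2 + (-1.5437)^2 + (-4.6609)^2) = 4.915352
Step 2: Project.
Since ||x|| <= R, proj = x (no scaling needed).
proj(x) = [0.2317, -1.5437, -4.6609]
Step 3: Dot product.
a^T * proj(x) = 1*0.2317 + 1*(-1.5437) + 2*(-4.6609) = -10.6338


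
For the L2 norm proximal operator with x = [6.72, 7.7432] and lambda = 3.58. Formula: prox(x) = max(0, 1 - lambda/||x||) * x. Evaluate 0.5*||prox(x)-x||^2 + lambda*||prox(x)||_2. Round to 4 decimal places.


Step 1: Compute ||x||.
||x|| = 10.2526
Step 2: Compute scaling factor.
scale = max(0, 1 - 3.58/10.2526) = 0.6508
Step 3: prox(x) = [4.3735, 5.0394]
||prox(x)|| = 6.6726
Step 4: Proximal objective.
0.5*||prox-x||^2 = 6.4082
lambda*||prox|| = 23.8879
Total = 30.2961


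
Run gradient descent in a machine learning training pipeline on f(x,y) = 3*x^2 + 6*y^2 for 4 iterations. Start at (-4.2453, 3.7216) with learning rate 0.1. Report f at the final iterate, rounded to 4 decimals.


Gradient descent on f(x,y) = 3*x^2 + 6*y^2.
Starting point: (-4.2453, 3.7216), alpha = 0.1
Step 1: grad_x = 2*3*-4.2453 = -25.4718, grad_y = 2*6*3.7216 = 44.6592
  x_1 = -4.2453 - 0.1*-25.4718 = -1.6981
  y_1 = 3.7216 - 0.1*44.6592 = -0.7443
Step 2: grad_x = 2*3*-1.6981 = -10.1887, grad_y = 2*6*-0.7443 = -8.9318
  x_2 = -1.6981 - 0.1*-10.1887 = -0.6792
  y_2 = -0.7443 - 0.1*-8.9318 = 0.1489
Step 3: grad_x = 2*3*-0.6792 = -4.0755, grad_y = 2*6*0.1489 = 1.7864
  x_3 = -0.6792 - 0.1*-4.0755 = -0.2717
  y_3 = 0.1489 - 0.1*1.7864 = -0.0298
Step 4: grad_x = 2*3*-0.2717 = -1.6302, grad_y = 2*6*-0.0298 = -0.3573
  x_4 = -0.2717 - 0.1*-1.6302 = -0.1087
  y_4 = -0.0298 - 0.1*-0.3573 = 0.006
f(-0.1087, 0.006) = 3*(-0.1087)^2 + 6*0.006^2 = 0.0356


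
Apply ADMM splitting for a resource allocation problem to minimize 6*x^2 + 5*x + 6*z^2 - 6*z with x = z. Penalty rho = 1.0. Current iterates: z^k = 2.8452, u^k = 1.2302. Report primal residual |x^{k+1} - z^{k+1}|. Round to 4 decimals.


ADMM iteration with rho = 1.0, z^k = 2.8452, u^k = 1.2302
Step 1: x-update.
Minimize 6*x^2 + 5*x + (1.0/2)*(x - 2.8452 + 1.2302)^2
FOC: (2*6 + 1.0)*x = -5 + 1.0*(2.8452 - 1.2302)
x^{k+1} = -0.2604
Step 2: z-update.
Minimize 6*z^2 - 6*z + (1.0/2)*(-0.2604 - z + 1.2302)^2
FOC: (2*6 + 1.0)*z = 6 + 1.0*(-0.2604 + 1.2302)
z^{k+1} = 0.5361
Step 3: u-update.
u^{k+1} = 1.2302 - 0.2604 - 0.5361 = 0.4337
Step 4: Primal residual = |-0.2604 - 0.5361| = 0.7965


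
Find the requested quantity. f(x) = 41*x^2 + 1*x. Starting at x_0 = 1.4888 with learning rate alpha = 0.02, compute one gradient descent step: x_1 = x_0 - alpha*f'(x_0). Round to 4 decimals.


We compute the gradient at x_0 and apply the update.
f'(x) = 82*x + 1
f'(1.4888) = 82*1.4888 + 1 = 123.0816
x_1 = 1.4888 - 0.02*123.0816 = -0.9728


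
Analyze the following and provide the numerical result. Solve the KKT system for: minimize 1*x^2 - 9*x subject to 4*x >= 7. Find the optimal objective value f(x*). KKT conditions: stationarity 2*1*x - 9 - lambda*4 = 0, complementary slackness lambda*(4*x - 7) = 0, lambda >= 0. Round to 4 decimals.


Step 1: Try lambda = 0 (constraint inactive).
Stationarity: 2*1*x - 9 = 0
x* = 9/(2*1) = 4.5
Check constraint: 4*4.5 = 18.0 >= 7 -- satisfied.
Step 2: Compute optimal value.
f(x*) = 1*4.5^2 - 9*4.5 = -20.25


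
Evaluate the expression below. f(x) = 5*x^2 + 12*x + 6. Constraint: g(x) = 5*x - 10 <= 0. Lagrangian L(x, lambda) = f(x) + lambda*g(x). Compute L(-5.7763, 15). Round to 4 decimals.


Step 1: Evaluate f(x).
f(-5.7763) = 5*(-5.7763)^2 + 12*(-5.7763) + 6 = 103.5126
Step 2: Evaluate g(x).
g(-5.7763) = 5*-5.7763 - 10 = -38.8815
Step 3: Compute Lagrangian.
L = 103.5126 + 15*-38.8815 = -479.7099


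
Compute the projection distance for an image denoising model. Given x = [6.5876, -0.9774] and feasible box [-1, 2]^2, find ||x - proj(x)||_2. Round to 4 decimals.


Project each component onto [-1, 2].
clip(6.5876) = 2.0, clip(-0.9774) = -0.9774
Projection = [2.0, -0.9774]
Squared diffs: [21.0461, 0.0]
Distance = sqrt(21.0461) = 4.5876


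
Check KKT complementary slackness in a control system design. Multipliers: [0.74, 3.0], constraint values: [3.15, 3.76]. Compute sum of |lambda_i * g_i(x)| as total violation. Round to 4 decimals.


KKT complementary slackness check:
lambda_1 * g_1 = 0.74 * 3.15 = 2.331
lambda_2 * g_2 = 3.0 * 3.76 = 11.28
Total violation = 2.331 + 11.28 = 13.611


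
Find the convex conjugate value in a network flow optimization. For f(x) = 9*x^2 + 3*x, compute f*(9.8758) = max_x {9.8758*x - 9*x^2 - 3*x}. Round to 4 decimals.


f*(y) = sup_x {y*x - a*x^2 - b*x} = sup_x {(y-b)*x - a*x^2}
FOC: (y - b) - 2a*x = 0 => x* = (y - b)/(2a)
x* = (9.8758 - 3)/(2*9) = 0.382
f*(9.8758) = (y-b)^2/(4a) = (9.8758 - 3)^2/(4*9)
= 47.2766/36 = 1.3132


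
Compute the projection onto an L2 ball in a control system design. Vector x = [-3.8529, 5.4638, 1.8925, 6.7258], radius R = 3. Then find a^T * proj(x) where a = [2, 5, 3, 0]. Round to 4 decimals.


Step 1: Compute ||x|| (intermediates to 6 decimals).
||x|| = sqrt((-3.8529)^2 + 5.4638^2 + 1.8925^2 + 6.7258^2) = 9.670361
Step 2: Project.
Since ||x|| > R, scale = R/||x|| = 3/9.670361 = 0.310226, proj(x) = scale * x
proj(x) = [-1.19527, 1.695013, 0.587103, 2.086518]
Step 3: Dot product.
a^T * proj(x) = 2*(-1.19527) + 5*1.695013 + 3*0.587103 + 0*2.086518 = 7.8458


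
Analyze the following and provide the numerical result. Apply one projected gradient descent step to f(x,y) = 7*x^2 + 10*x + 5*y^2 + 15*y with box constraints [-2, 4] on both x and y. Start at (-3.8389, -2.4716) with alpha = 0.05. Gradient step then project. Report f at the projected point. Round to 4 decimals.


Step 1: Compute gradient at (-3.8389, -2.4716).
grad_x = 2*7*-3.8389 + 10 = -43.7446
grad_y = 2*5*-2.4716 + 15 = -9.716
Step 2: Gradient step.
x_raw = -3.8389 - 0.05*-43.7446 = -1.6517
y_raw = -2.4716 - 0.05*-9.716 = -1.9858
Step 3: Project onto [-2, 4].
x_proj = clip(-1.6517) = -1.6517
y_proj = clip(-1.9858) = -1.9858
Step 4: Evaluate f.
f(-1.6517, -1.9858) = -7.4906


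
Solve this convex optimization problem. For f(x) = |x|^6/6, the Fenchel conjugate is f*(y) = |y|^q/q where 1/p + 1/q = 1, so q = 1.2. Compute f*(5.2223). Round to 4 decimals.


The conjugate exponent q satisfies 1/p + 1/q = 1.
p = 6, so q = 6/(6 - 1) = 1.2
|y|^q = 5.2223^1.2 = 7.2683
f*(5.2223) = 7.2683 / 1.2 = 6.0569


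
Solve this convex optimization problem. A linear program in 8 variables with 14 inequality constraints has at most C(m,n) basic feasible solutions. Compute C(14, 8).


Each vertex corresponds to some choice of n active constraints out of m, so the number of vertices is at most C(m, n) = m! / (n!(m-n)!).
m = 14, n = 8
Numerator: 14 * 13 * 12 * 11 * 10 * 9 * 8 * 7
Denominator: 8! = 40320
C(14, 8) = 3003


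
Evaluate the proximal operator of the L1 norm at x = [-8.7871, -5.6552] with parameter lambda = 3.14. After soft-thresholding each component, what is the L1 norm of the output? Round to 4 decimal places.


Soft-thresholding with lambda = 3.14:
prox(-8.7871) = sign(-8.7871)*max(|-8.7871| - 3.14, 0) = -5.6471
prox(-5.6552) = sign(-5.6552)*max(|-5.6552| - 3.14, 0) = -2.5152
prox(x) = [-5.6471, -2.5152]
||prox(x)||_1 = 5.6471 + 2.5152 = 8.1623


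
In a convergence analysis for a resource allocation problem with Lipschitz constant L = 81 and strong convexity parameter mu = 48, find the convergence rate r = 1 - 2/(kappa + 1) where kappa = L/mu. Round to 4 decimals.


Step 1: Compute the condition number.
kappa = L/mu = 81/48 = 1.6875
Step 2: Compute the convergence rate.
r = 1 - 2/(kappa + 1) = 1 - 2*mu/(L + mu) = (L - mu)/(L + mu) = 33/129 = 0.2558


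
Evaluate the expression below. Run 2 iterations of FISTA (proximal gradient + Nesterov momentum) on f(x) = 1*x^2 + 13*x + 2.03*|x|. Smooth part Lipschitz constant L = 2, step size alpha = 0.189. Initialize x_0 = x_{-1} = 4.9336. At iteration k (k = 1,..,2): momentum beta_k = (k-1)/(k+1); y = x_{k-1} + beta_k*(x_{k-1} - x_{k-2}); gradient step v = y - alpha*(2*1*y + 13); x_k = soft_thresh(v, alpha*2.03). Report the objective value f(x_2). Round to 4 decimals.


FISTA on f(x) = 1*x^2 + 13*x + 2.03*|x|
L = 2, alpha = 0.189
Iteration 1: beta = 0.0, y = 4.9336 + 0.0*(4.9336 - 4.9336) = 4.9336
  grad(y) = 22.8672, v = y - alpha*grad = 0.6117
  prox(v) = soft_thresh(0.6117, 0.3837) = 0.228
Iteration 2: beta = 0.3333, y = 0.228 + 0.3333*(0.228 - 4.9336) = -1.3405
  grad(y) = 10.319, v = y - alpha*grad = -3.2908
  prox(v) = soft_thresh(-3.2908, 0.3837) = -2.9071
f(x_2) = 1*(-2.9071)^2 + 13*(-2.9071) + 2.03*|-2.9071| = -23.4397


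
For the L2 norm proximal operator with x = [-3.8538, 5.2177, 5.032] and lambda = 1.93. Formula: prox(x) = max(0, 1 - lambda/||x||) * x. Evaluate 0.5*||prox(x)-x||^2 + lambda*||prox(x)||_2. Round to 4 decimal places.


Step 1: Compute ||x||.
||x|| = 8.2096
Step 2: Compute scaling factor.
scale = max(0, 1 - 1.93/8.2096) = 0.7649
Step 3: prox(x) = [-2.9478, 3.9911, 3.849]
||prox(x)|| = 6.2796
Step 4: Proximal objective.
0.5*||prox-x||^2 = 1.8625
lambda*||prox|| = 12.1196
Total = 13.982


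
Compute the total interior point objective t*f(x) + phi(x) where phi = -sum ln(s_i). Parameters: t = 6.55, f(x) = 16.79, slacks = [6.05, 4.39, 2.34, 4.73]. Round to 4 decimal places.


Step 1: Compute log-barrier.
ln values: [1.8001, 1.4793, 0.8502, 1.5539]
phi = -(1.8001 + 1.4793 + 0.8502 + 1.5539) = -5.6835
Step 2: Compute augmented objective.
t*f(x) = 6.55*16.79 = 109.9745
Total = 109.9745 - 5.6835 = 104.291
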